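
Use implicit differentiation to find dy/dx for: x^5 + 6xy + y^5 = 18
Differentiate the relation implicitly: treat y = y(x) and apply the chain rule, so every y-derivative picks up a y' = dy/dx factor.

With everything moved to the left-hand side, differentiate term by term:
  d/dx[x^5] = 5x^4
  d/dx[6xy] = 6x·y' + 6y
  d/dx[y^5] = 5y^4·y'
  d/dx[-18] = 0

Separating the contributions that come from x directly and those that come through y:
  without y':      5x^4 + 6y
  multiplying y':  6x + 5y^4

so (5x^4 + 6y) + (6x + 5y^4)·y' = 0, and therefore
  dy/dx = -(5x^4 + 6y)/(6x + 5y^4) = (-5x^4 - 6y)/(6x + 5y^4)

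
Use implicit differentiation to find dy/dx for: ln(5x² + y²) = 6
Take d/dx of both sides. Since y is implicitly a function of x, the chain rule attaches a y' = dy/dx factor whenever we differentiate through y.

Set F(x, y) = (left side) − (right side), so the curve is F = 0. Differentiating each term of F:
  d/dx[ln(5x^2 + y^2)] = (10x + 2y·y')/(5x^2 + y^2)
  d/dx[-6] = 0

Collecting, the y'-free part is the partial derivative in x and the y' coefficient is the partial derivative in y:
  ∂F/∂x = 10x/(5x^2 + y^2)
  ∂F/∂y = 2y/(5x^2 + y^2)

so d/dx[F(x, y(x))] = ∂F/∂x + (∂F/∂y)·y' = 0. Rearranging,
  dy/dx = -(∂F/∂x)/(∂F/∂y) = -(10x/(5x^2 + y^2))/(2y/(5x^2 + y^2)) = -5x/y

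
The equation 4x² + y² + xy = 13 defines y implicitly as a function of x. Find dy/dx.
Apply d/dx to both sides, remembering that y depends on x. Each occurrence of y therefore brings in a y' = dy/dx via the chain rule.

With F(x, y) equal to the left-hand side minus the right, differentiate F term by term:
  d/dx[4x^2] = 8x
  d/dx[xy] = x·y' + y
  d/dx[y^2] = 2y·y'
  d/dx[-13] = 0
Adding these up, d/dx[F] = 0 becomes
  (8x + y) + (x + 2y)·y' = 0,
so isolating y',
  dy/dx = -(8x + y)/(x + 2y) = (-8x - y)/(x + 2y)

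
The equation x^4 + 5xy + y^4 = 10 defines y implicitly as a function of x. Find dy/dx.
Take d/dx of both sides. Since y is implicitly a function of x, the chain rule attaches a y' = dy/dx factor whenever we differentiate through y.

Set F(x, y) = (left side) − (right side), so the curve is F = 0. Differentiating each term of F:
  d/dx[x^4] = 4x^3
  d/dx[5xy] = 5x·y' + 5y
  d/dx[y^4] = 4y^3·y'
  d/dx[-10] = 0

Collecting, the y'-free part is the partial derivative in x and the y' coefficient is the partial derivative in y:
  ∂F/∂x = 4x^3 + 5y
  ∂F/∂y = 5x + 4y^3

so d/dx[F(x, y(x))] = ∂F/∂x + (∂F/∂y)·y' = 0. Rearranging,
  dy/dx = -(∂F/∂x)/(∂F/∂y) = -(4x^3 + 5y)/(5x + 4y^3) = (-4x^3 - 5y)/(5x + 4y^3)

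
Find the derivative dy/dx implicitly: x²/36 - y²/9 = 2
Take d/dx of both sides. Since y is implicitly a function of x, the chain rule attaches a y' = dy/dx factor whenever we differentiate through y.

Set F(x, y) = (left side) − (right side), so the curve is F = 0. Differentiating each term of F:
  d/dx[x^2/36] = x/18
  d/dx[-y^2/9] = -2y·y'/9
  d/dx[-2] = 0

Collecting, the y'-free part is the partial derivative in x and the y' coefficient is the partial derivative in y:
  ∂F/∂x = x/18
  ∂F/∂y = -2y/9

so d/dx[F(x, y(x))] = ∂F/∂x + (∂F/∂y)·y' = 0. Rearranging,
  dy/dx = -(∂F/∂x)/(∂F/∂y) = -(x/18)/(-2y/9) = x/(4y)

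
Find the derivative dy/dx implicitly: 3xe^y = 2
Take d/dx of both sides. Since y is implicitly a function of x, the chain rule attaches a y' = dy/dx factor whenever we differentiate through y.

Set F(x, y) = (left side) − (right side), so the curve is F = 0. Differentiating each term of F:
  d/dx[3x·e^(y)] = 3x·y'·e^(y) + 3e^(y)
  d/dx[-2] = 0

Collecting, the y'-free part is the partial derivative in x and the y' coefficient is the partial derivative in y:
  ∂F/∂x = 3e^(y)
  ∂F/∂y = 3x·e^(y)

so d/dx[F(x, y(x))] = ∂F/∂x + (∂F/∂y)·y' = 0. Rearranging,
  dy/dx = -(∂F/∂x)/(∂F/∂y) = -(3e^(y))/(3x·e^(y)) = -1/x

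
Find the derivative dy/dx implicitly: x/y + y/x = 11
Differentiate the relation implicitly: treat y = y(x) and apply the chain rule, so every y-derivative picks up a y' = dy/dx factor.

With everything moved to the left-hand side, differentiate term by term:
  d/dx[x/y] = -x·y'/y^2 + 1/y
  d/dx[y/x] = y'/x - y/x^2
  d/dx[-11] = 0

Separating the contributions that come from x directly and those that come through y:
  without y':      1/y - y/x^2
  multiplying y':  -x/y^2 + 1/x

so (1/y - y/x^2) + (-x/y^2 + 1/x)·y' = 0, and therefore
  dy/dx = -(1/y - y/x^2)/(-x/y^2 + 1/x)
        = -((x - y)(x + y)/(x^2y))/(-(x - y)(x + y)/(xy^2)) = y/x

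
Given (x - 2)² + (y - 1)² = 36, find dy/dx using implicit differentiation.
Differentiate the relation implicitly: treat y = y(x) and apply the chain rule, so every y-derivative picks up a y' = dy/dx factor.

With everything moved to the left-hand side, differentiate term by term:
  d/dx[(x - 2)^2] = 2x - 4
  d/dx[(y - 1)^2] = 2·y'(y - 1)
  d/dx[-36] = 0

Separating the contributions that come from x directly and those that come through y:
  without y':      2x - 4
  multiplying y':  2y - 2

so (2x - 4) + (2y - 2)·y' = 0, and therefore
  dy/dx = -(2x - 4)/(2y - 2) = (2 - x)/(y - 1)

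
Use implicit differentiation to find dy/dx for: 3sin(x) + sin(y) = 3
Differentiate the relation implicitly: treat y = y(x) and apply the chain rule, so every y-derivative picks up a y' = dy/dx factor.

With everything moved to the left-hand side, differentiate term by term:
  d/dx[3sin(x)] = 3cos(x)
  d/dx[sin(y)] = y'·cos(y)
  d/dx[-3] = 0

Separating the contributions that come from x directly and those that come through y:
  without y':      3cos(x)
  multiplying y':  cos(y)

so (3cos(x)) + (cos(y))·y' = 0, and therefore
  dy/dx = -(3cos(x))/(cos(y)) = -3cos(x)/cos(y)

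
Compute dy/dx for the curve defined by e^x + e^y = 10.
Differentiate both sides with respect to x, treating y as y(x). By the chain rule, any term containing y contributes a factor of y' = dy/dx when we differentiate it.

Move every term to one side and write the relation as F(x, y) = 0. Term by term,
  d/dx[e^(x)] = e^(x)
  d/dx[e^(y)] = y'·e^(y)
  d/dx[-10] = 0

The pieces without y' make up ∂F/∂x and the coefficient of y' is ∂F/∂y:
  ∂F/∂x = e^(x),
  ∂F/∂y = e^(y).

Since d/dx[F] = ∂F/∂x + (∂F/∂y)·y' = 0, solve for y':
  (∂F/∂y)·y' = -∂F/∂x
  dy/dx = -(∂F/∂x)/(∂F/∂y) = -(e^(x))/(e^(y)) = -e^(x - y)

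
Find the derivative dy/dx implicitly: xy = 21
Take d/dx of both sides. Since y is implicitly a function of x, the chain rule attaches a y' = dy/dx factor whenever we differentiate through y.

Set F(x, y) = (left side) − (right side), so the curve is F = 0. Differentiating each term of F:
  d/dx[xy] = x·y' + y
  d/dx[-21] = 0

Collecting, the y'-free part is the partial derivative in x and the y' coefficient is the partial derivative in y:
  ∂F/∂x = y
  ∂F/∂y = x

so d/dx[F(x, y(x))] = ∂F/∂x + (∂F/∂y)·y' = 0. Rearranging,
  dy/dx = -(∂F/∂x)/(∂F/∂y) = -(y)/(x) = -y/x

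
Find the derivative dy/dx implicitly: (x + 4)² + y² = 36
Differentiate the relation implicitly: treat y = y(x) and apply the chain rule, so every y-derivative picks up a y' = dy/dx factor.

With everything moved to the left-hand side, differentiate term by term:
  d/dx[y^2] = 2y·y'
  d/dx[(x + 4)^2] = 2x + 8
  d/dx[-36] = 0

Separating the contributions that come from x directly and those that come through y:
  without y':      2x + 8
  multiplying y':  2y

so (2x + 8) + (2y)·y' = 0, and therefore
  dy/dx = -(2x + 8)/(2y) = (-x - 4)/y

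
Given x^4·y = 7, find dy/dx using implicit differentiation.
Differentiate both sides with respect to x, treating y as y(x). By the chain rule, any term containing y contributes a factor of y' = dy/dx when we differentiate it.

Move every term to one side and write the relation as F(x, y) = 0. Term by term,
  d/dx[x^4y] = x^4·y' + 4x^3y
  d/dx[-7] = 0

The pieces without y' make up ∂F/∂x and the coefficient of y' is ∂F/∂y:
  ∂F/∂x = 4x^3y,
  ∂F/∂y = x^4.

Since d/dx[F] = ∂F/∂x + (∂F/∂y)·y' = 0, solve for y':
  (∂F/∂y)·y' = -∂F/∂x
  dy/dx = -(∂F/∂x)/(∂F/∂y) = -(4x^3y)/(x^4) = -4y/x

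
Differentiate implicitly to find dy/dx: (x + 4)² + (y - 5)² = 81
Differentiate the relation implicitly: treat y = y(x) and apply the chain rule, so every y-derivative picks up a y' = dy/dx factor.

With everything moved to the left-hand side, differentiate term by term:
  d/dx[(x + 4)^2] = 2x + 8
  d/dx[(y - 5)^2] = 2·y'(y - 5)
  d/dx[-81] = 0

Separating the contributions that come from x directly and those that come through y:
  without y':      2x + 8
  multiplying y':  2y - 10

so (2x + 8) + (2y - 10)·y' = 0, and therefore
  dy/dx = -(2x + 8)/(2y - 10) = (-x - 4)/(y - 5)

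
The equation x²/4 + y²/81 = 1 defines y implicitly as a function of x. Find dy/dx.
Differentiate the relation implicitly: treat y = y(x) and apply the chain rule, so every y-derivative picks up a y' = dy/dx factor.

With everything moved to the left-hand side, differentiate term by term:
  d/dx[x^2/4] = x/2
  d/dx[y^2/81] = 2y·y'/81
  d/dx[-1] = 0

Separating the contributions that come from x directly and those that come through y:
  without y':      x/2
  multiplying y':  2y/81

so (x/2) + (2y/81)·y' = 0, and therefore
  dy/dx = -(x/2)/(2y/81) = -81x/(4y)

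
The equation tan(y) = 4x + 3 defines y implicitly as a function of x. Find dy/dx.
Differentiate the relation implicitly: treat y = y(x) and apply the chain rule, so every y-derivative picks up a y' = dy/dx factor.

With everything moved to the left-hand side, differentiate term by term:
  d/dx[-4x] = -4
  d/dx[tan(y)] = y'(tan(y)^2 + 1)
  d/dx[-3] = 0

Separating the contributions that come from x directly and those that come through y:
  without y':      -4
  multiplying y':  tan(y)^2 + 1

so (-4) + (tan(y)^2 + 1)·y' = 0, and therefore
  dy/dx = -(-4)/(tan(y)^2 + 1) = 4cos(y)^2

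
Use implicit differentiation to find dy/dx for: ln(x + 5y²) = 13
Differentiate both sides with respect to x, treating y as y(x). By the chain rule, any term containing y contributes a factor of y' = dy/dx when we differentiate it.

Move every term to one side and write the relation as F(x, y) = 0. Term by term,
  d/dx[ln(x + 5y^2)] = (10y·y' + 1)/(x + 5y^2)
  d/dx[-13] = 0

The pieces without y' make up ∂F/∂x and the coefficient of y' is ∂F/∂y:
  ∂F/∂x = 1/(x + 5y^2),
  ∂F/∂y = 10y/(x + 5y^2).

Since d/dx[F] = ∂F/∂x + (∂F/∂y)·y' = 0, solve for y':
  (∂F/∂y)·y' = -∂F/∂x
  dy/dx = -(∂F/∂x)/(∂F/∂y) = -(1/(x + 5y^2))/(10y/(x + 5y^2)) = -1/(10y)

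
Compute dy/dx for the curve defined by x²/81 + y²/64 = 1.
Differentiate the relation implicitly: treat y = y(x) and apply the chain rule, so every y-derivative picks up a y' = dy/dx factor.

With everything moved to the left-hand side, differentiate term by term:
  d/dx[x^2/81] = 2x/81
  d/dx[y^2/64] = y·y'/32
  d/dx[-1] = 0

Separating the contributions that come from x directly and those that come through y:
  without y':      2x/81
  multiplying y':  y/32

so (2x/81) + (y/32)·y' = 0, and therefore
  dy/dx = -(2x/81)/(y/32) = -64x/(81y)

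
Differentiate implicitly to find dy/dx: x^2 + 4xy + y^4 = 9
Apply d/dx to both sides, remembering that y depends on x. Each occurrence of y therefore brings in a y' = dy/dx via the chain rule.

With F(x, y) equal to the left-hand side minus the right, differentiate F term by term:
  d/dx[x^2] = 2x
  d/dx[4xy] = 4x·y' + 4y
  d/dx[y^4] = 4y^3·y'
  d/dx[-9] = 0
Adding these up, d/dx[F] = 0 becomes
  (2x + 4y) + (4x + 4y^3)·y' = 0,
so isolating y',
  dy/dx = -(2x + 4y)/(4x + 4y^3) = (-x/2 - y)/(x + y^3)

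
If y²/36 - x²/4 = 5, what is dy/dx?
Take d/dx of both sides. Since y is implicitly a function of x, the chain rule attaches a y' = dy/dx factor whenever we differentiate through y.

Set F(x, y) = (left side) − (right side), so the curve is F = 0. Differentiating each term of F:
  d/dx[-x^2/4] = -x/2
  d/dx[y^2/36] = y·y'/18
  d/dx[-5] = 0

Collecting, the y'-free part is the partial derivative in x and the y' coefficient is the partial derivative in y:
  ∂F/∂x = -x/2
  ∂F/∂y = y/18

so d/dx[F(x, y(x))] = ∂F/∂x + (∂F/∂y)·y' = 0. Rearranging,
  dy/dx = -(∂F/∂x)/(∂F/∂y) = -(-x/2)/(y/18) = 9x/y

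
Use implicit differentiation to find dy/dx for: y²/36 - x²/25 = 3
Apply d/dx to both sides, remembering that y depends on x. Each occurrence of y therefore brings in a y' = dy/dx via the chain rule.

With F(x, y) equal to the left-hand side minus the right, differentiate F term by term:
  d/dx[-x^2/25] = -2x/25
  d/dx[y^2/36] = y·y'/18
  d/dx[-3] = 0
Adding these up, d/dx[F] = 0 becomes
  (-2x/25) + (y/18)·y' = 0,
so isolating y',
  dy/dx = -(-2x/25)/(y/18) = 36x/(25y)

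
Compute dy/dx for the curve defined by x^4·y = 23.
Differentiate the relation implicitly: treat y = y(x) and apply the chain rule, so every y-derivative picks up a y' = dy/dx factor.

With everything moved to the left-hand side, differentiate term by term:
  d/dx[x^4y] = x^4·y' + 4x^3y
  d/dx[-23] = 0

Separating the contributions that come from x directly and those that come through y:
  without y':      4x^3y
  multiplying y':  x^4

so (4x^3y) + (x^4)·y' = 0, and therefore
  dy/dx = -(4x^3y)/(x^4) = -4y/x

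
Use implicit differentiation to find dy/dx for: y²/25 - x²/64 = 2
Take d/dx of both sides. Since y is implicitly a function of x, the chain rule attaches a y' = dy/dx factor whenever we differentiate through y.

Set F(x, y) = (left side) − (right side), so the curve is F = 0. Differentiating each term of F:
  d/dx[-x^2/64] = -x/32
  d/dx[y^2/25] = 2y·y'/25
  d/dx[-2] = 0

Collecting, the y'-free part is the partial derivative in x and the y' coefficient is the partial derivative in y:
  ∂F/∂x = -x/32
  ∂F/∂y = 2y/25

so d/dx[F(x, y(x))] = ∂F/∂x + (∂F/∂y)·y' = 0. Rearranging,
  dy/dx = -(∂F/∂x)/(∂F/∂y) = -(-x/32)/(2y/25) = 25x/(64y)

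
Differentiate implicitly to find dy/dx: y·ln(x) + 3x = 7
Apply d/dx to both sides, remembering that y depends on x. Each occurrence of y therefore brings in a y' = dy/dx via the chain rule.

With F(x, y) equal to the left-hand side minus the right, differentiate F term by term:
  d/dx[3x] = 3
  d/dx[y·ln(x)] = y'·ln(x) + y/x
  d/dx[-7] = 0
Adding these up, d/dx[F] = 0 becomes
  (3 + y/x) + (ln(x))·y' = 0,
so isolating y',
  dy/dx = -(3 + y/x)/(ln(x))
        = -((3x + y)/x)/(ln(x)) = (-3x - y)/(x·ln(x))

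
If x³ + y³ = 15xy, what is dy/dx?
Differentiate the relation implicitly: treat y = y(x) and apply the chain rule, so every y-derivative picks up a y' = dy/dx factor.

With everything moved to the left-hand side, differentiate term by term:
  d/dx[x^3] = 3x^2
  d/dx[-15xy] = -15x·y' - 15y
  d/dx[y^3] = 3y^2·y'

Separating the contributions that come from x directly and those that come through y:
  without y':      3x^2 - 15y
  multiplying y':  -15x + 3y^2

so (3x^2 - 15y) + (-15x + 3y^2)·y' = 0, and therefore
  dy/dx = -(3x^2 - 15y)/(-15x + 3y^2) = (x^2 - 5y)/(5x - y^2)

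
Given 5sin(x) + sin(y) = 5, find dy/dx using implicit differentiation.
Take d/dx of both sides. Since y is implicitly a function of x, the chain rule attaches a y' = dy/dx factor whenever we differentiate through y.

Set F(x, y) = (left side) − (right side), so the curve is F = 0. Differentiating each term of F:
  d/dx[5sin(x)] = 5cos(x)
  d/dx[sin(y)] = y'·cos(y)
  d/dx[-5] = 0

Collecting, the y'-free part is the partial derivative in x and the y' coefficient is the partial derivative in y:
  ∂F/∂x = 5cos(x)
  ∂F/∂y = cos(y)

so d/dx[F(x, y(x))] = ∂F/∂x + (∂F/∂y)·y' = 0. Rearranging,
  dy/dx = -(∂F/∂x)/(∂F/∂y) = -(5cos(x))/(cos(y)) = -5cos(x)/cos(y)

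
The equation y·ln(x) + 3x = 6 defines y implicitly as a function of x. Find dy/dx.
Take d/dx of both sides. Since y is implicitly a function of x, the chain rule attaches a y' = dy/dx factor whenever we differentiate through y.

Set F(x, y) = (left side) − (right side), so the curve is F = 0. Differentiating each term of F:
  d/dx[3x] = 3
  d/dx[y·ln(x)] = y'·ln(x) + y/x
  d/dx[-6] = 0

Collecting, the y'-free part is the partial derivative in x and the y' coefficient is the partial derivative in y:
  ∂F/∂x = 3 + y/x
  ∂F/∂y = ln(x)

so d/dx[F(x, y(x))] = ∂F/∂x + (∂F/∂y)·y' = 0. Rearranging,
  dy/dx = -(∂F/∂x)/(∂F/∂y) = -(3 + y/x)/(ln(x))
        = -((3x + y)/x)/(ln(x)) = (-3x - y)/(x·ln(x))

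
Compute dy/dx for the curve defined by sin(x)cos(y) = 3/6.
Take d/dx of both sides. Since y is implicitly a function of x, the chain rule attaches a y' = dy/dx factor whenever we differentiate through y.

Set F(x, y) = (left side) − (right side), so the curve is F = 0. Differentiating each term of F:
  d/dx[sin(x)·cos(y)] = -y'·sin(x)·sin(y) + cos(x)·cos(y)
  d/dx[-1/2] = 0

Collecting, the y'-free part is the partial derivative in x and the y' coefficient is the partial derivative in y:
  ∂F/∂x = cos(x)·cos(y)
  ∂F/∂y = -sin(x)·sin(y)

so d/dx[F(x, y(x))] = ∂F/∂x + (∂F/∂y)·y' = 0. Rearranging,
  dy/dx = -(∂F/∂x)/(∂F/∂y) = -(cos(x)·cos(y))/(-sin(x)·sin(y)) = 1/(tan(x)·tan(y))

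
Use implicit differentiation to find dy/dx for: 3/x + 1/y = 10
Take d/dx of both sides. Since y is implicitly a function of x, the chain rule attaches a y' = dy/dx factor whenever we differentiate through y.

Set F(x, y) = (left side) − (right side), so the curve is F = 0. Differentiating each term of F:
  d/dx[1/y] = -y'/y^2
  d/dx[3/x] = -3/x^2
  d/dx[-10] = 0

Collecting, the y'-free part is the partial derivative in x and the y' coefficient is the partial derivative in y:
  ∂F/∂x = -3/x^2
  ∂F/∂y = -1/y^2

so d/dx[F(x, y(x))] = ∂F/∂x + (∂F/∂y)·y' = 0. Rearranging,
  dy/dx = -(∂F/∂x)/(∂F/∂y) = -(-3/x^2)/(-1/y^2) = -3y^2/x^2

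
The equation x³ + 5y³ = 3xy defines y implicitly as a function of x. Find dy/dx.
Take d/dx of both sides. Since y is implicitly a function of x, the chain rule attaches a y' = dy/dx factor whenever we differentiate through y.

Set F(x, y) = (left side) − (right side), so the curve is F = 0. Differentiating each term of F:
  d/dx[x^3] = 3x^2
  d/dx[-3xy] = -3x·y' - 3y
  d/dx[5y^3] = 15y^2·y'

Collecting, the y'-free part is the partial derivative in x and the y' coefficient is the partial derivative in y:
  ∂F/∂x = 3x^2 - 3y
  ∂F/∂y = -3x + 15y^2

so d/dx[F(x, y(x))] = ∂F/∂x + (∂F/∂y)·y' = 0. Rearranging,
  dy/dx = -(∂F/∂x)/(∂F/∂y) = -(3x^2 - 3y)/(-3x + 15y^2) = (x^2 - y)/(x - 5y^2)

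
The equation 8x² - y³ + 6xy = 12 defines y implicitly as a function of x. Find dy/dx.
Differentiate the relation implicitly: treat y = y(x) and apply the chain rule, so every y-derivative picks up a y' = dy/dx factor.

With everything moved to the left-hand side, differentiate term by term:
  d/dx[8x^2] = 16x
  d/dx[6xy] = 6x·y' + 6y
  d/dx[-y^3] = -3y^2·y'
  d/dx[-12] = 0

Separating the contributions that come from x directly and those that come through y:
  without y':      16x + 6y
  multiplying y':  6x - 3y^2

so (16x + 6y) + (6x - 3y^2)·y' = 0, and therefore
  dy/dx = -(16x + 6y)/(6x - 3y^2) = 2(-8x - 3y)/(3(2x - y^2))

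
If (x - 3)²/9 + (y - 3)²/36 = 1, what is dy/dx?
Apply d/dx to both sides, remembering that y depends on x. Each occurrence of y therefore brings in a y' = dy/dx via the chain rule.

With F(x, y) equal to the left-hand side minus the right, differentiate F term by term:
  d/dx[(x - 3)^2/9] = 2x/9 - 2/3
  d/dx[(y - 3)^2/36] = y'(y - 3)/18
  d/dx[-1] = 0
Adding these up, d/dx[F] = 0 becomes
  (2x/9 - 2/3) + (y/18 - 1/6)·y' = 0,
so isolating y',
  dy/dx = -(2x/9 - 2/3)/(y/18 - 1/6)
        = -(2(x - 3)/9)/((y - 3)/18) = 4(3 - x)/(y - 3)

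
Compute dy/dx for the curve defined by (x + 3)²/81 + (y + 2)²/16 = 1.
Differentiate both sides with respect to x, treating y as y(x). By the chain rule, any term containing y contributes a factor of y' = dy/dx when we differentiate it.

Move every term to one side and write the relation as F(x, y) = 0. Term by term,
  d/dx[(x + 3)^2/81] = 2x/81 + 2/27
  d/dx[(y + 2)^2/16] = y'(y + 2)/8
  d/dx[-1] = 0

The pieces without y' make up ∂F/∂x and the coefficient of y' is ∂F/∂y:
  ∂F/∂x = 2x/81 + 2/27,
  ∂F/∂y = y/8 + 1/4.

Since d/dx[F] = ∂F/∂x + (∂F/∂y)·y' = 0, solve for y':
  (∂F/∂y)·y' = -∂F/∂x
  dy/dx = -(∂F/∂x)/(∂F/∂y) = -(2x/81 + 2/27)/(y/8 + 1/4)
        = -(2(x + 3)/81)/((y + 2)/8) = 16(-x - 3)/(81(y + 2))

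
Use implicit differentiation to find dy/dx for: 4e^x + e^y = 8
Differentiate the relation implicitly: treat y = y(x) and apply the chain rule, so every y-derivative picks up a y' = dy/dx factor.

With everything moved to the left-hand side, differentiate term by term:
  d/dx[4e^(x)] = 4e^(x)
  d/dx[e^(y)] = y'·e^(y)
  d/dx[-8] = 0

Separating the contributions that come from x directly and those that come through y:
  without y':      4e^(x)
  multiplying y':  e^(y)

so (4e^(x)) + (e^(y))·y' = 0, and therefore
  dy/dx = -(4e^(x))/(e^(y)) = -4e^(x - y)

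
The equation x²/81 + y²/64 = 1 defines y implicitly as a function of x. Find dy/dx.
Take d/dx of both sides. Since y is implicitly a function of x, the chain rule attaches a y' = dy/dx factor whenever we differentiate through y.

Set F(x, y) = (left side) − (right side), so the curve is F = 0. Differentiating each term of F:
  d/dx[x^2/81] = 2x/81
  d/dx[y^2/64] = y·y'/32
  d/dx[-1] = 0

Collecting, the y'-free part is the partial derivative in x and the y' coefficient is the partial derivative in y:
  ∂F/∂x = 2x/81
  ∂F/∂y = y/32

so d/dx[F(x, y(x))] = ∂F/∂x + (∂F/∂y)·y' = 0. Rearranging,
  dy/dx = -(∂F/∂x)/(∂F/∂y) = -(2x/81)/(y/32) = -64x/(81y)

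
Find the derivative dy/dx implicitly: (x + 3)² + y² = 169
Differentiate the relation implicitly: treat y = y(x) and apply the chain rule, so every y-derivative picks up a y' = dy/dx factor.

With everything moved to the left-hand side, differentiate term by term:
  d/dx[y^2] = 2y·y'
  d/dx[(x + 3)^2] = 2x + 6
  d/dx[-169] = 0

Separating the contributions that come from x directly and those that come through y:
  without y':      2x + 6
  multiplying y':  2y

so (2x + 6) + (2y)·y' = 0, and therefore
  dy/dx = -(2x + 6)/(2y) = (-x - 3)/y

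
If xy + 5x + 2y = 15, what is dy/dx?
Differentiate both sides with respect to x, treating y as y(x). By the chain rule, any term containing y contributes a factor of y' = dy/dx when we differentiate it.

Move every term to one side and write the relation as F(x, y) = 0. Term by term,
  d/dx[xy] = x·y' + y
  d/dx[5x] = 5
  d/dx[2y] = 2·y'
  d/dx[-15] = 0

The pieces without y' make up ∂F/∂x and the coefficient of y' is ∂F/∂y:
  ∂F/∂x = y + 5,
  ∂F/∂y = x + 2.

Since d/dx[F] = ∂F/∂x + (∂F/∂y)·y' = 0, solve for y':
  (∂F/∂y)·y' = -∂F/∂x
  dy/dx = -(∂F/∂x)/(∂F/∂y) = -(y + 5)/(x + 2) = (-y - 5)/(x + 2)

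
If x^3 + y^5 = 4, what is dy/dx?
Differentiate the relation implicitly: treat y = y(x) and apply the chain rule, so every y-derivative picks up a y' = dy/dx factor.

With everything moved to the left-hand side, differentiate term by term:
  d/dx[x^3] = 3x^2
  d/dx[y^5] = 5y^4·y'
  d/dx[-4] = 0

Separating the contributions that come from x directly and those that come through y:
  without y':      3x^2
  multiplying y':  5y^4

so (3x^2) + (5y^4)·y' = 0, and therefore
  dy/dx = -(3x^2)/(5y^4) = -3x^2/(5y^4)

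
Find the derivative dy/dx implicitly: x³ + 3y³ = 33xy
Apply d/dx to both sides, remembering that y depends on x. Each occurrence of y therefore brings in a y' = dy/dx via the chain rule.

With F(x, y) equal to the left-hand side minus the right, differentiate F term by term:
  d/dx[x^3] = 3x^2
  d/dx[-33xy] = -33x·y' - 33y
  d/dx[3y^3] = 9y^2·y'
Adding these up, d/dx[F] = 0 becomes
  (3x^2 - 33y) + (-33x + 9y^2)·y' = 0,
so isolating y',
  dy/dx = -(3x^2 - 33y)/(-33x + 9y^2) = (x^2 - 11y)/(11x - 3y^2)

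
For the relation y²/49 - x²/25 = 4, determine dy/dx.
Differentiate the relation implicitly: treat y = y(x) and apply the chain rule, so every y-derivative picks up a y' = dy/dx factor.

With everything moved to the left-hand side, differentiate term by term:
  d/dx[-x^2/25] = -2x/25
  d/dx[y^2/49] = 2y·y'/49
  d/dx[-4] = 0

Separating the contributions that come from x directly and those that come through y:
  without y':      -2x/25
  multiplying y':  2y/49

so (-2x/25) + (2y/49)·y' = 0, and therefore
  dy/dx = -(-2x/25)/(2y/49) = 49x/(25y)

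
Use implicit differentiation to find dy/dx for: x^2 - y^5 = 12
Take d/dx of both sides. Since y is implicitly a function of x, the chain rule attaches a y' = dy/dx factor whenever we differentiate through y.

Set F(x, y) = (left side) − (right side), so the curve is F = 0. Differentiating each term of F:
  d/dx[x^2] = 2x
  d/dx[-y^5] = -5y^4·y'
  d/dx[-12] = 0

Collecting, the y'-free part is the partial derivative in x and the y' coefficient is the partial derivative in y:
  ∂F/∂x = 2x
  ∂F/∂y = -5y^4

so d/dx[F(x, y(x))] = ∂F/∂x + (∂F/∂y)·y' = 0. Rearranging,
  dy/dx = -(∂F/∂x)/(∂F/∂y) = -(2x)/(-5y^4) = 2x/(5y^4)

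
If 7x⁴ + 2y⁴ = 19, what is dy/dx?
Differentiate both sides with respect to x, treating y as y(x). By the chain rule, any term containing y contributes a factor of y' = dy/dx when we differentiate it.

Move every term to one side and write the relation as F(x, y) = 0. Term by term,
  d/dx[7x^4] = 28x^3
  d/dx[2y^4] = 8y^3·y'
  d/dx[-19] = 0

The pieces without y' make up ∂F/∂x and the coefficient of y' is ∂F/∂y:
  ∂F/∂x = 28x^3,
  ∂F/∂y = 8y^3.

Since d/dx[F] = ∂F/∂x + (∂F/∂y)·y' = 0, solve for y':
  (∂F/∂y)·y' = -∂F/∂x
  dy/dx = -(∂F/∂x)/(∂F/∂y) = -(28x^3)/(8y^3) = -7x^3/(2y^3)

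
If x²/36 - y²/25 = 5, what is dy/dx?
Apply d/dx to both sides, remembering that y depends on x. Each occurrence of y therefore brings in a y' = dy/dx via the chain rule.

With F(x, y) equal to the left-hand side minus the right, differentiate F term by term:
  d/dx[x^2/36] = x/18
  d/dx[-y^2/25] = -2y·y'/25
  d/dx[-5] = 0
Adding these up, d/dx[F] = 0 becomes
  (x/18) + (-2y/25)·y' = 0,
so isolating y',
  dy/dx = -(x/18)/(-2y/25) = 25x/(36y)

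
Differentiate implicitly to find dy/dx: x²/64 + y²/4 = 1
Differentiate both sides with respect to x, treating y as y(x). By the chain rule, any term containing y contributes a factor of y' = dy/dx when we differentiate it.

Move every term to one side and write the relation as F(x, y) = 0. Term by term,
  d/dx[x^2/64] = x/32
  d/dx[y^2/4] = y·y'/2
  d/dx[-1] = 0

The pieces without y' make up ∂F/∂x and the coefficient of y' is ∂F/∂y:
  ∂F/∂x = x/32,
  ∂F/∂y = y/2.

Since d/dx[F] = ∂F/∂x + (∂F/∂y)·y' = 0, solve for y':
  (∂F/∂y)·y' = -∂F/∂x
  dy/dx = -(∂F/∂x)/(∂F/∂y) = -(x/32)/(y/2) = -x/(16y)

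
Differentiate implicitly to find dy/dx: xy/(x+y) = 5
Differentiate both sides with respect to x, treating y as y(x). By the chain rule, any term containing y contributes a factor of y' = dy/dx when we differentiate it.

Move every term to one side and write the relation as F(x, y) = 0. Term by term,
  d/dx[xy/(x + y)] = xy(-y' - 1)/(x + y)^2 + x·y'/(x + y) + y/(x + y)
  d/dx[-5] = 0

The pieces without y' make up ∂F/∂x and the coefficient of y' is ∂F/∂y:
  ∂F/∂x = -xy/(x + y)^2 + y/(x + y),
  ∂F/∂y = -xy/(x + y)^2 + x/(x + y).

Since d/dx[F] = ∂F/∂x + (∂F/∂y)·y' = 0, solve for y':
  (∂F/∂y)·y' = -∂F/∂x
  dy/dx = -(∂F/∂x)/(∂F/∂y) = -(-xy/(x + y)^2 + y/(x + y))/(-xy/(x + y)^2 + x/(x + y))
        = -(y^2/(x + y)^2)/(x^2/(x + y)^2) = -y^2/x^2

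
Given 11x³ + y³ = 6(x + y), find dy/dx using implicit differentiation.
Take d/dx of both sides. Since y is implicitly a function of x, the chain rule attaches a y' = dy/dx factor whenever we differentiate through y.

Set F(x, y) = (left side) − (right side), so the curve is F = 0. Differentiating each term of F:
  d/dx[11x^3] = 33x^2
  d/dx[-6x] = -6
  d/dx[y^3] = 3y^2·y'
  d/dx[-6y] = -6·y'

Collecting, the y'-free part is the partial derivative in x and the y' coefficient is the partial derivative in y:
  ∂F/∂x = 33x^2 - 6
  ∂F/∂y = 3y^2 - 6

so d/dx[F(x, y(x))] = ∂F/∂x + (∂F/∂y)·y' = 0. Rearranging,
  dy/dx = -(∂F/∂x)/(∂F/∂y) = -(33x^2 - 6)/(3y^2 - 6) = (2 - 11x^2)/(y^2 - 2)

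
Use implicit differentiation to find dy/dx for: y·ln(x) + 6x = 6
Differentiate the relation implicitly: treat y = y(x) and apply the chain rule, so every y-derivative picks up a y' = dy/dx factor.

With everything moved to the left-hand side, differentiate term by term:
  d/dx[6x] = 6
  d/dx[y·ln(x)] = y'·ln(x) + y/x
  d/dx[-6] = 0

Separating the contributions that come from x directly and those that come through y:
  without y':      6 + y/x
  multiplying y':  ln(x)

so (6 + y/x) + (ln(x))·y' = 0, and therefore
  dy/dx = -(6 + y/x)/(ln(x))
        = -((6x + y)/x)/(ln(x)) = (-6x - y)/(x·ln(x))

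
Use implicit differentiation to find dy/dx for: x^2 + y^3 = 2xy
Differentiate both sides with respect to x, treating y as y(x). By the chain rule, any term containing y contributes a factor of y' = dy/dx when we differentiate it.

Move every term to one side and write the relation as F(x, y) = 0. Term by term,
  d/dx[x^2] = 2x
  d/dx[-2xy] = -2x·y' - 2y
  d/dx[y^3] = 3y^2·y'

The pieces without y' make up ∂F/∂x and the coefficient of y' is ∂F/∂y:
  ∂F/∂x = 2x - 2y,
  ∂F/∂y = -2x + 3y^2.

Since d/dx[F] = ∂F/∂x + (∂F/∂y)·y' = 0, solve for y':
  (∂F/∂y)·y' = -∂F/∂x
  dy/dx = -(∂F/∂x)/(∂F/∂y) = -(2x - 2y)/(-2x + 3y^2) = 2(x - y)/(2x - 3y^2)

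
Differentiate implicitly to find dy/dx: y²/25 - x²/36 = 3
Differentiate both sides with respect to x, treating y as y(x). By the chain rule, any term containing y contributes a factor of y' = dy/dx when we differentiate it.

Move every term to one side and write the relation as F(x, y) = 0. Term by term,
  d/dx[-x^2/36] = -x/18
  d/dx[y^2/25] = 2y·y'/25
  d/dx[-3] = 0

The pieces without y' make up ∂F/∂x and the coefficient of y' is ∂F/∂y:
  ∂F/∂x = -x/18,
  ∂F/∂y = 2y/25.

Since d/dx[F] = ∂F/∂x + (∂F/∂y)·y' = 0, solve for y':
  (∂F/∂y)·y' = -∂F/∂x
  dy/dx = -(∂F/∂x)/(∂F/∂y) = -(-x/18)/(2y/25) = 25x/(36y)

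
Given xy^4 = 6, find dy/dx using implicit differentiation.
Apply d/dx to both sides, remembering that y depends on x. Each occurrence of y therefore brings in a y' = dy/dx via the chain rule.

With F(x, y) equal to the left-hand side minus the right, differentiate F term by term:
  d/dx[xy^4] = 4xy^3·y' + y^4
  d/dx[-6] = 0
Adding these up, d/dx[F] = 0 becomes
  (y^4) + (4xy^3)·y' = 0,
so isolating y',
  dy/dx = -(y^4)/(4xy^3) = -y/(4x)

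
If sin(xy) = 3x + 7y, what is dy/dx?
Take d/dx of both sides. Since y is implicitly a function of x, the chain rule attaches a y' = dy/dx factor whenever we differentiate through y.

Set F(x, y) = (left side) − (right side), so the curve is F = 0. Differentiating each term of F:
  d/dx[-3x] = -3
  d/dx[-7y] = -7·y'
  d/dx[sin(xy)] = (x·y' + y)·cos(xy)

Collecting, the y'-free part is the partial derivative in x and the y' coefficient is the partial derivative in y:
  ∂F/∂x = y·cos(xy) - 3
  ∂F/∂y = x·cos(xy) - 7

so d/dx[F(x, y(x))] = ∂F/∂x + (∂F/∂y)·y' = 0. Rearranging,
  dy/dx = -(∂F/∂x)/(∂F/∂y) = -(y·cos(xy) - 3)/(x·cos(xy) - 7) = (-y·cos(xy) + 3)/(x·cos(xy) - 7)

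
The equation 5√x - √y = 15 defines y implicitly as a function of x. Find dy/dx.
Differentiate the relation implicitly: treat y = y(x) and apply the chain rule, so every y-derivative picks up a y' = dy/dx factor.

With everything moved to the left-hand side, differentiate term by term:
  d/dx[5√(x)] = 5/(2√(x))
  d/dx[-√(y)] = -y'/(2√(y))
  d/dx[-15] = 0

Separating the contributions that come from x directly and those that come through y:
  without y':      5/(2√(x))
  multiplying y':  -1/(2√(y))

so (5/(2√(x))) + (-1/(2√(y)))·y' = 0, and therefore
  dy/dx = -(5/(2√(x)))/(-1/(2√(y))) = 5√(y)/√(x)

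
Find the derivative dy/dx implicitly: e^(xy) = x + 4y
Take d/dx of both sides. Since y is implicitly a function of x, the chain rule attaches a y' = dy/dx factor whenever we differentiate through y.

Set F(x, y) = (left side) − (right side), so the curve is F = 0. Differentiating each term of F:
  d/dx[-x] = -1
  d/dx[-4y] = -4·y'
  d/dx[e^(xy)] = (x·y' + y)·e^(xy)

Collecting, the y'-free part is the partial derivative in x and the y' coefficient is the partial derivative in y:
  ∂F/∂x = y·e^(xy) - 1
  ∂F/∂y = x·e^(xy) - 4

so d/dx[F(x, y(x))] = ∂F/∂x + (∂F/∂y)·y' = 0. Rearranging,
  dy/dx = -(∂F/∂x)/(∂F/∂y) = -(y·e^(xy) - 1)/(x·e^(xy) - 4) = (-y·e^(xy) + 1)/(x·e^(xy) - 4)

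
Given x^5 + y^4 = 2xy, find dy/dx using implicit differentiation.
Differentiate both sides with respect to x, treating y as y(x). By the chain rule, any term containing y contributes a factor of y' = dy/dx when we differentiate it.

Move every term to one side and write the relation as F(x, y) = 0. Term by term,
  d/dx[x^5] = 5x^4
  d/dx[-2xy] = -2x·y' - 2y
  d/dx[y^4] = 4y^3·y'

The pieces without y' make up ∂F/∂x and the coefficient of y' is ∂F/∂y:
  ∂F/∂x = 5x^4 - 2y,
  ∂F/∂y = -2x + 4y^3.

Since d/dx[F] = ∂F/∂x + (∂F/∂y)·y' = 0, solve for y':
  (∂F/∂y)·y' = -∂F/∂x
  dy/dx = -(∂F/∂x)/(∂F/∂y) = -(5x^4 - 2y)/(-2x + 4y^3) = (5x^4/2 - y)/(x - 2y^3)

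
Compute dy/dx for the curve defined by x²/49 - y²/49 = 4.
Apply d/dx to both sides, remembering that y depends on x. Each occurrence of y therefore brings in a y' = dy/dx via the chain rule.

With F(x, y) equal to the left-hand side minus the right, differentiate F term by term:
  d/dx[x^2/49] = 2x/49
  d/dx[-y^2/49] = -2y·y'/49
  d/dx[-4] = 0
Adding these up, d/dx[F] = 0 becomes
  (2x/49) + (-2y/49)·y' = 0,
so isolating y',
  dy/dx = -(2x/49)/(-2y/49) = x/y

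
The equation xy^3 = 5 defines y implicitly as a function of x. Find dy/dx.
Take d/dx of both sides. Since y is implicitly a function of x, the chain rule attaches a y' = dy/dx factor whenever we differentiate through y.

Set F(x, y) = (left side) − (right side), so the curve is F = 0. Differentiating each term of F:
  d/dx[xy^3] = 3xy^2·y' + y^3
  d/dx[-5] = 0

Collecting, the y'-free part is the partial derivative in x and the y' coefficient is the partial derivative in y:
  ∂F/∂x = y^3
  ∂F/∂y = 3xy^2

so d/dx[F(x, y(x))] = ∂F/∂x + (∂F/∂y)·y' = 0. Rearranging,
  dy/dx = -(∂F/∂x)/(∂F/∂y) = -(y^3)/(3xy^2) = -y/(3x)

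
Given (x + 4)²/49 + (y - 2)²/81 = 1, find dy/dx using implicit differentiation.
Differentiate both sides with respect to x, treating y as y(x). By the chain rule, any term containing y contributes a factor of y' = dy/dx when we differentiate it.

Move every term to one side and write the relation as F(x, y) = 0. Term by term,
  d/dx[(x + 4)^2/49] = 2x/49 + 8/49
  d/dx[(y - 2)^2/81] = 2·y'(y - 2)/81
  d/dx[-1] = 0

The pieces without y' make up ∂F/∂x and the coefficient of y' is ∂F/∂y:
  ∂F/∂x = 2x/49 + 8/49,
  ∂F/∂y = 2y/81 - 4/81.

Since d/dx[F] = ∂F/∂x + (∂F/∂y)·y' = 0, solve for y':
  (∂F/∂y)·y' = -∂F/∂x
  dy/dx = -(∂F/∂x)/(∂F/∂y) = -(2x/49 + 8/49)/(2y/81 - 4/81)
        = -(2(x + 4)/49)/(2(y - 2)/81) = 81(-x - 4)/(49(y - 2))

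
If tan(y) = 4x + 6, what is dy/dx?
Differentiate the relation implicitly: treat y = y(x) and apply the chain rule, so every y-derivative picks up a y' = dy/dx factor.

With everything moved to the left-hand side, differentiate term by term:
  d/dx[-4x] = -4
  d/dx[tan(y)] = y'(tan(y)^2 + 1)
  d/dx[-6] = 0

Separating the contributions that come from x directly and those that come through y:
  without y':      -4
  multiplying y':  tan(y)^2 + 1

so (-4) + (tan(y)^2 + 1)·y' = 0, and therefore
  dy/dx = -(-4)/(tan(y)^2 + 1) = 4cos(y)^2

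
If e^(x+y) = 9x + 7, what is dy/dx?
Differentiate the relation implicitly: treat y = y(x) and apply the chain rule, so every y-derivative picks up a y' = dy/dx factor.

With everything moved to the left-hand side, differentiate term by term:
  d/dx[-9x] = -9
  d/dx[e^(x + y)] = (y' + 1)·e^(x + y)
  d/dx[-7] = 0

Separating the contributions that come from x directly and those that come through y:
  without y':      e^(x + y) - 9
  multiplying y':  e^(x + y)

so (e^(x + y) - 9) + (e^(x + y))·y' = 0, and therefore
  dy/dx = -(e^(x + y) - 9)/(e^(x + y)) = 9e^(-x - y) - 1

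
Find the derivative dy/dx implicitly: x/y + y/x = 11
Differentiate both sides with respect to x, treating y as y(x). By the chain rule, any term containing y contributes a factor of y' = dy/dx when we differentiate it.

Move every term to one side and write the relation as F(x, y) = 0. Term by term,
  d/dx[x/y] = -x·y'/y^2 + 1/y
  d/dx[y/x] = y'/x - y/x^2
  d/dx[-11] = 0

The pieces without y' make up ∂F/∂x and the coefficient of y' is ∂F/∂y:
  ∂F/∂x = 1/y - y/x^2,
  ∂F/∂y = -x/y^2 + 1/x.

Since d/dx[F] = ∂F/∂x + (∂F/∂y)·y' = 0, solve for y':
  (∂F/∂y)·y' = -∂F/∂x
  dy/dx = -(∂F/∂x)/(∂F/∂y) = -(1/y - y/x^2)/(-x/y^2 + 1/x)
        = -((x - y)(x + y)/(x^2y))/(-(x - y)(x + y)/(xy^2)) = y/x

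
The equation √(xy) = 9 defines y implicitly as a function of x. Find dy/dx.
Differentiate both sides with respect to x, treating y as y(x). By the chain rule, any term containing y contributes a factor of y' = dy/dx when we differentiate it.

Move every term to one side and write the relation as F(x, y) = 0. Term by term,
  d/dx[√(xy)] = √(xy)(x·y'/2 + y/2)/(xy)
  d/dx[-9] = 0

The pieces without y' make up ∂F/∂x and the coefficient of y' is ∂F/∂y:
  ∂F/∂x = √(xy)/(2x),
  ∂F/∂y = √(xy)/(2y).

Since d/dx[F] = ∂F/∂x + (∂F/∂y)·y' = 0, solve for y':
  (∂F/∂y)·y' = -∂F/∂x
  dy/dx = -(∂F/∂x)/(∂F/∂y) = -(√(xy)/(2x))/(√(xy)/(2y)) = -y/x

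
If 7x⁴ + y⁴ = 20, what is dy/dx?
Apply d/dx to both sides, remembering that y depends on x. Each occurrence of y therefore brings in a y' = dy/dx via the chain rule.

With F(x, y) equal to the left-hand side minus the right, differentiate F term by term:
  d/dx[7x^4] = 28x^3
  d/dx[y^4] = 4y^3·y'
  d/dx[-20] = 0
Adding these up, d/dx[F] = 0 becomes
  (28x^3) + (4y^3)·y' = 0,
so isolating y',
  dy/dx = -(28x^3)/(4y^3) = -7x^3/y^3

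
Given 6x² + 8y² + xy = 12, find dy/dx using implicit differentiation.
Differentiate the relation implicitly: treat y = y(x) and apply the chain rule, so every y-derivative picks up a y' = dy/dx factor.

With everything moved to the left-hand side, differentiate term by term:
  d/dx[6x^2] = 12x
  d/dx[xy] = x·y' + y
  d/dx[8y^2] = 16y·y'
  d/dx[-12] = 0

Separating the contributions that come from x directly and those that come through y:
  without y':      12x + y
  multiplying y':  x + 16y

so (12x + y) + (x + 16y)·y' = 0, and therefore
  dy/dx = -(12x + y)/(x + 16y) = (-12x - y)/(x + 16y)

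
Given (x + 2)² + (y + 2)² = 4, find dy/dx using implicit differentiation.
Differentiate the relation implicitly: treat y = y(x) and apply the chain rule, so every y-derivative picks up a y' = dy/dx factor.

With everything moved to the left-hand side, differentiate term by term:
  d/dx[(x + 2)^2] = 2x + 4
  d/dx[(y + 2)^2] = 2·y'(y + 2)
  d/dx[-4] = 0

Separating the contributions that come from x directly and those that come through y:
  without y':      2x + 4
  multiplying y':  2y + 4

so (2x + 4) + (2y + 4)·y' = 0, and therefore
  dy/dx = -(2x + 4)/(2y + 4) = (-x - 2)/(y + 2)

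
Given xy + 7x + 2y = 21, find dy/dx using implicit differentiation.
Take d/dx of both sides. Since y is implicitly a function of x, the chain rule attaches a y' = dy/dx factor whenever we differentiate through y.

Set F(x, y) = (left side) − (right side), so the curve is F = 0. Differentiating each term of F:
  d/dx[xy] = x·y' + y
  d/dx[7x] = 7
  d/dx[2y] = 2·y'
  d/dx[-21] = 0

Collecting, the y'-free part is the partial derivative in x and the y' coefficient is the partial derivative in y:
  ∂F/∂x = y + 7
  ∂F/∂y = x + 2

so d/dx[F(x, y(x))] = ∂F/∂x + (∂F/∂y)·y' = 0. Rearranging,
  dy/dx = -(∂F/∂x)/(∂F/∂y) = -(y + 7)/(x + 2) = (-y - 7)/(x + 2)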